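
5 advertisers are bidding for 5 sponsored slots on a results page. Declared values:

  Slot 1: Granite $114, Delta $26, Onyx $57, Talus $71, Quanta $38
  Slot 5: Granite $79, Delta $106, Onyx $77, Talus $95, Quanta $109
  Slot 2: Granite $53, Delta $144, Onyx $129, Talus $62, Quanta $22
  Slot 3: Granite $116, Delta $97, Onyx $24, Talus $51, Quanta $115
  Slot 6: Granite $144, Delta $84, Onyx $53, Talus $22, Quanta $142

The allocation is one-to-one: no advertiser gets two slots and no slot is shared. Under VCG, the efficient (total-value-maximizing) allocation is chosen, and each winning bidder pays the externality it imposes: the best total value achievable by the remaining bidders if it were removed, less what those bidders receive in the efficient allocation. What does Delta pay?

Efficient allocation: Granite→Slot 1 ($114), Delta→Slot 3 ($97), Onyx→Slot 2 ($129), Talus→Slot 5 ($95), Quanta→Slot 6 ($142); total welfare W = $577.
Delta receives Slot 3 at value $97, so the others get W − 97 = $480.
Without Delta: best allocation of the remaining 4 bidders over all 5 slots is Granite→Slot 6 ($144), Onyx→Slot 2 ($129), Talus→Slot 5 ($95), Quanta→Slot 3 ($115), total $483.
VCG payment = (others' best without Delta) − (others' welfare with Delta) = 483 − 480 = $3.

Delta pays $3.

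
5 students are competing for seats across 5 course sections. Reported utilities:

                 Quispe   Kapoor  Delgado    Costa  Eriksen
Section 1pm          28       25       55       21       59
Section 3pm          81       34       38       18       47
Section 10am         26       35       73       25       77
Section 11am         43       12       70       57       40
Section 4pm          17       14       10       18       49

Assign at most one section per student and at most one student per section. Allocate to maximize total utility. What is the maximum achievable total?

Maximum total: 285 points

Optimal: Quispe→Section 3pm (81 points), Kapoor→Section 1pm (25 points), Delgado→Section 10am (73 points), Costa→Section 11am (57 points), Eriksen→Section 4pm (49 points) — total 81+25+73+57+49 = 285 points.
Column-greedy (each section in turn goes to its best remaining student) gives 284 points, worse by 1.
No other one-to-one assignment exceeds 285 points.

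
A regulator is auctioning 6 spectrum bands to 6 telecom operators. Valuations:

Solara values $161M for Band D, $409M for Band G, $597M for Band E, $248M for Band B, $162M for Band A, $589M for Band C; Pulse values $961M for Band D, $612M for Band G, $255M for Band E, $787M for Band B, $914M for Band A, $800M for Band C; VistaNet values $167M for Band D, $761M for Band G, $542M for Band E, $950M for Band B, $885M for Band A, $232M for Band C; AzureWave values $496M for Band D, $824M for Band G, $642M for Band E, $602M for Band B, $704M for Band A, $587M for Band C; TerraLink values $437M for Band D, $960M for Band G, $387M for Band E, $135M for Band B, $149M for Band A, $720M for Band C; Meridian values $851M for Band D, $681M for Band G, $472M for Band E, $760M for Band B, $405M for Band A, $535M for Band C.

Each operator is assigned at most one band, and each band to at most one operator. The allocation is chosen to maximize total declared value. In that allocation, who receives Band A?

Optimal: Solara→Band C ($589M), Pulse→Band A ($914M), VistaNet→Band B ($950M), AzureWave→Band E ($642M), TerraLink→Band G ($960M), Meridian→Band D ($851M) — total 589+914+950+642+960+851 = $4906M.
Column-greedy (each band in turn goes to its best remaining operator) gives $4507M, worse by 399.
Next-best assignment: Solara→Band E, Pulse→Band C, VistaNet→Band B, AzureWave→Band A, TerraLink→Band G, Meridian→Band D = $4862M.
No other one-to-one assignment exceeds $4906M.
Pulse's own top band is Band D ($961M), but forcing Pulse→Band D and reassigning the rest optimally gives only $4797M — worse by 109.

Pulse receives Band A.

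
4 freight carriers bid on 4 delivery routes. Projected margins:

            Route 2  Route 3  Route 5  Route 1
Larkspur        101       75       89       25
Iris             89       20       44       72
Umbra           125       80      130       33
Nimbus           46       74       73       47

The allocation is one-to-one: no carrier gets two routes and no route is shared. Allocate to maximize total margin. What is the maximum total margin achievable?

Max total: $377k

Optimal: Larkspur→Route 2 ($101k), Iris→Route 1 ($72k), Umbra→Route 5 ($130k), Nimbus→Route 3 ($74k) — total 101+72+130+74 = $377k.
Column-greedy (each route in turn goes to its best remaining carrier) gives $345k, worse by 32.
Swapping Larkspur↔Nimbus (Larkspur→Route 3 $75k, Nimbus→Route 2 $46k) loses 54.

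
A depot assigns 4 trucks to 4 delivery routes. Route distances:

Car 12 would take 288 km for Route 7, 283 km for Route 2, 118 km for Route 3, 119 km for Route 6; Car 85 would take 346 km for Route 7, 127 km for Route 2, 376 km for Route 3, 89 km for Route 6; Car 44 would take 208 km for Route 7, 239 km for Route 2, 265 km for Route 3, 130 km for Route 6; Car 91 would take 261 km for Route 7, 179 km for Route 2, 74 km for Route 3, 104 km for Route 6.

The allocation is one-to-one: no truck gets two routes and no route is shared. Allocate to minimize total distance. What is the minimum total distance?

Minimum total: 528 km

Optimal: Car 12→Route 6 (119 km), Car 85→Route 2 (127 km), Car 44→Route 7 (208 km), Car 91→Route 3 (74 km) — total 119+127+208+74 = 528 km.
Min-entry greedy (repeatedly take the single cheapest remaining cell) gives 654 km, worse by 126.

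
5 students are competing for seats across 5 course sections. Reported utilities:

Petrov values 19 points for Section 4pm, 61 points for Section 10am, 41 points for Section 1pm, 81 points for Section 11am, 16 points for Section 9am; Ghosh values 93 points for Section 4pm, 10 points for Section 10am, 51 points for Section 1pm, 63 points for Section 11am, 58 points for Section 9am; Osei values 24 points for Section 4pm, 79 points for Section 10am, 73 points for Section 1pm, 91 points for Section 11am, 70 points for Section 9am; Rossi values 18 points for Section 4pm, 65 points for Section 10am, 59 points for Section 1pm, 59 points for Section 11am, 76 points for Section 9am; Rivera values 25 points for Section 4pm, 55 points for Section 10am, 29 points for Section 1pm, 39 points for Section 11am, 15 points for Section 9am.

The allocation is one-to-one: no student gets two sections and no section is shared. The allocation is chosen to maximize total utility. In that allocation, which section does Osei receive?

Optimal: Petrov→Section 11am (81 points), Ghosh→Section 4pm (93 points), Osei→Section 1pm (73 points), Rossi→Section 9am (76 points), Rivera→Section 10am (55 points) — total 81+93+73+76+55 = 378 points.
Column-greedy (each section in turn goes to its best remaining student) gives 327 points, worse by 51.
Next-best assignment: Petrov→Section 11am, Ghosh→Section 4pm, Osei→Section 10am, Rossi→Section 9am, Rivera→Section 1pm = 358 points.
Every other assignment is strictly worse.
Osei's own top section is Section 11am (91 points), but forcing Osei→Section 11am and reassigning the rest optimally gives only 356 points — worse by 22.

Osei receives Section 1pm.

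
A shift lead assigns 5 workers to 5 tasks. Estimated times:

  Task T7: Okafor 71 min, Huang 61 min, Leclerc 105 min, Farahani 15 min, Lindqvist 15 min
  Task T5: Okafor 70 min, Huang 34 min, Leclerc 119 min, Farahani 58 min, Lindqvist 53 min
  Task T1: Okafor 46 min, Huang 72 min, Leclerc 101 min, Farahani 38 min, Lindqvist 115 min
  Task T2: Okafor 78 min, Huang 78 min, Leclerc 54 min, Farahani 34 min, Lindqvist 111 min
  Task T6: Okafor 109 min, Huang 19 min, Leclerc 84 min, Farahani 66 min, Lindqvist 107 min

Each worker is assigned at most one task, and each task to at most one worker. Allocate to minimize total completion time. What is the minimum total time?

This is the linear assignment problem.
Optimal: Okafor→Task T1 (46 min), Huang→Task T6 (19 min), Leclerc→Task T2 (54 min), Farahani→Task T7 (15 min), Lindqvist→Task T5 (53 min) — total 46+19+54+15+53 = 187 min.
Next-best assignment: Okafor→Task T1, Huang→Task T6, Leclerc→Task T2, Farahani→Task T5, Lindqvist→Task T7 = 192 min.
Checked against all permutations: 187 min is optimal.

Minimum total: 187 min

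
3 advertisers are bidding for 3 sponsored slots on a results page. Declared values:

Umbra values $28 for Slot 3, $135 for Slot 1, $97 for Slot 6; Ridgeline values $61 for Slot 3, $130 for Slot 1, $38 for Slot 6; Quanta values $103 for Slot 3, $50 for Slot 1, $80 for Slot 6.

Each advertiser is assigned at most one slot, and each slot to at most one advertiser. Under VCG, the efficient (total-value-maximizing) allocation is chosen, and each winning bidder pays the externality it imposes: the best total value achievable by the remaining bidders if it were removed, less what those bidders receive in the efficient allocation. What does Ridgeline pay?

Efficient allocation: Umbra→Slot 6 ($97), Ridgeline→Slot 1 ($130), Quanta→Slot 3 ($103); total welfare W = $330.
Ridgeline receives Slot 1 at value $130, so the others get W − 130 = $200.
Without Ridgeline: best allocation of the remaining 2 bidders over all 3 slots is Umbra→Slot 1 ($135), Quanta→Slot 3 ($103), total $238.
VCG payment = (others' best without Ridgeline) − (others' welfare with Ridgeline) = 238 − 200 = $38.

Ridgeline pays $38.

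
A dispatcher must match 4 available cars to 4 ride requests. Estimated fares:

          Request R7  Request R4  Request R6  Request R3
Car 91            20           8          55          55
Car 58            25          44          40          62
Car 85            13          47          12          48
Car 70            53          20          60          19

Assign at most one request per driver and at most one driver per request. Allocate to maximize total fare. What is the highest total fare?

Optimal: Car 91→Request R6 ($55), Car 58→Request R3 ($62), Car 85→Request R4 ($47), Car 70→Request R7 ($53) — total 55+62+47+53 = $217.
Next-best assignment: Car 91→Request R6, Car 58→Request R4, Car 85→Request R3, Car 70→Request R7 = $200.
Swapping Car 58↔Car 70 (Car 58→Request R7 $25, Car 70→Request R3 $19) loses 71.
Checked against all permutations: $217 is optimal.

Maximum total: $217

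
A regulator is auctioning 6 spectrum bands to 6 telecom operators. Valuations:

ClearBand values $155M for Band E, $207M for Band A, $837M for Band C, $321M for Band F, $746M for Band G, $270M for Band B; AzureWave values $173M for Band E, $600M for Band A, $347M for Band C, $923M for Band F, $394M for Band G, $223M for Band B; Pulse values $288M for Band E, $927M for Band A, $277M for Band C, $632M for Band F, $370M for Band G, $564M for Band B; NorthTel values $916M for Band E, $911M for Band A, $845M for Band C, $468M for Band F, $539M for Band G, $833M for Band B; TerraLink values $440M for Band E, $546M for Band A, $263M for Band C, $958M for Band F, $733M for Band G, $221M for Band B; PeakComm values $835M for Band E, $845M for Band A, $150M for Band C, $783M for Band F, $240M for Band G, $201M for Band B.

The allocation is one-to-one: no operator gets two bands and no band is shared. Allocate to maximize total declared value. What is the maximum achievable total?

This is the linear assignment problem.
Optimal: ClearBand→Band C ($837M), AzureWave→Band F ($923M), Pulse→Band A ($927M), NorthTel→Band B ($833M), TerraLink→Band G ($733M), PeakComm→Band E ($835M) — total 837+923+927+833+733+835 = $5088M.
Max-entry greedy (repeatedly take the single best remaining cell) gives $4233M, worse by 855.
Next-best assignment: ClearBand→Band C, AzureWave→Band F, Pulse→Band B, NorthTel→Band E, TerraLink→Band G, PeakComm→Band A = $4818M.
Swapping Pulse↔NorthTel (Pulse→Band B $564M, NorthTel→Band A $911M) loses 285.
Every other assignment is strictly worse.

Max total: $5088M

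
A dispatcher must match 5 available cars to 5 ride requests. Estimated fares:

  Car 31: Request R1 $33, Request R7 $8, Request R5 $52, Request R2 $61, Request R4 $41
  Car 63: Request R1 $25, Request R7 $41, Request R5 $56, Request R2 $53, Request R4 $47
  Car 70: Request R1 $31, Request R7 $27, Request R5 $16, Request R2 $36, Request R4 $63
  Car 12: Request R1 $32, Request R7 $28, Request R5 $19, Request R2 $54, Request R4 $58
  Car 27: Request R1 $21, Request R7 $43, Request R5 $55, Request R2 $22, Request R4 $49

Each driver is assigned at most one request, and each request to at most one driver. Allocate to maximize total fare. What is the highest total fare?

Max total: $255

Optimal: Car 31→Request R2 ($61), Car 63→Request R5 ($56), Car 70→Request R4 ($63), Car 12→Request R1 ($32), Car 27→Request R7 ($43) — total 61+56+63+32+43 = $255.
Next-best assignment: Car 31→Request R2, Car 63→Request R7, Car 70→Request R4, Car 12→Request R1, Car 27→Request R5 = $252.
Swapping Car 27↔Car 63 (Car 27→Request R5 $55, Car 63→Request R7 $41) loses 3.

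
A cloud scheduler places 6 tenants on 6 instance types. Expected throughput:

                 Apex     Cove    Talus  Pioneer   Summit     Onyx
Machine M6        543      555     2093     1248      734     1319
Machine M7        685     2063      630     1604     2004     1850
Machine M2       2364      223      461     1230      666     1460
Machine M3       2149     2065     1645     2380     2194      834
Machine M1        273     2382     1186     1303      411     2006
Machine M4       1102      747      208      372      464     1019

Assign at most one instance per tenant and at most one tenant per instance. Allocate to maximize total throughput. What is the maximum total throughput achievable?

Max total: 12242 ops/s

Optimal: Apex→Machine M2 (2364 ops/s), Cove→Machine M1 (2382 ops/s), Talus→Machine M6 (2093 ops/s), Pioneer→Machine M3 (2380 ops/s), Summit→Machine M7 (2004 ops/s), Onyx→Machine M4 (1019 ops/s) — total 2364+2382+2093+2380+2004+1019 = 12242 ops/s.
Column-greedy (each instance in turn goes to its best remaining tenant) gives 11370 ops/s, worse by 872.
Checked against all permutations: 12242 ops/s is optimal.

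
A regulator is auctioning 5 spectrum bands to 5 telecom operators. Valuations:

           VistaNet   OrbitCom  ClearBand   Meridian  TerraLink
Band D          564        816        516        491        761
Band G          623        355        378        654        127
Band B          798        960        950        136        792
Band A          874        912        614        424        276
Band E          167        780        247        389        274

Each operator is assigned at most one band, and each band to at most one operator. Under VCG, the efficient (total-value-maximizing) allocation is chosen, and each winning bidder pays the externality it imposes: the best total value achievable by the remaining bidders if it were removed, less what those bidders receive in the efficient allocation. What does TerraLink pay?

TerraLink pays $36M.

Efficient allocation: VistaNet→Band A ($874M), OrbitCom→Band E ($780M), ClearBand→Band B ($950M), Meridian→Band G ($654M), TerraLink→Band D ($761M); total welfare W = $4019M.
TerraLink receives Band D at value $761M, so the others get W − 761 = $3258M.
Without TerraLink: best allocation of the remaining 4 bidders over all 5 bands is VistaNet→Band A ($874M), OrbitCom→Band D ($816M), ClearBand→Band B ($950M), Meridian→Band G ($654M), total $3294M.
VCG payment = (others' best without TerraLink) − (others' welfare with TerraLink) = 3294 − 3258 = $36M.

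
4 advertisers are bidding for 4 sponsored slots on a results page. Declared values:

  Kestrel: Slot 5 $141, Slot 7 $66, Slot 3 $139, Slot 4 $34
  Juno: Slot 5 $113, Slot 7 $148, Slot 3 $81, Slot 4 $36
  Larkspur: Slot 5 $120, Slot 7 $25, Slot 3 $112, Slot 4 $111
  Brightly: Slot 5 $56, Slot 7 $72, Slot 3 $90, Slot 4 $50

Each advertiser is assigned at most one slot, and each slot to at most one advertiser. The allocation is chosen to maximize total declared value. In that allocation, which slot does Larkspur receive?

Larkspur receives Slot 4.

This is a one-to-one assignment (maximum-weight bipartite matching).
Optimal: Kestrel→Slot 5 ($141), Juno→Slot 7 ($148), Larkspur→Slot 4 ($111), Brightly→Slot 3 ($90) — total 141+148+111+90 = $490.
Row-greedy (each advertiser in turn takes its best remaining slot) gives $451, worse by 39.
No other one-to-one assignment exceeds $490.
Larkspur's own top slot is Slot 5 ($120), but forcing Larkspur→Slot 5 and reassigning the rest optimally gives only $457 — worse by 33.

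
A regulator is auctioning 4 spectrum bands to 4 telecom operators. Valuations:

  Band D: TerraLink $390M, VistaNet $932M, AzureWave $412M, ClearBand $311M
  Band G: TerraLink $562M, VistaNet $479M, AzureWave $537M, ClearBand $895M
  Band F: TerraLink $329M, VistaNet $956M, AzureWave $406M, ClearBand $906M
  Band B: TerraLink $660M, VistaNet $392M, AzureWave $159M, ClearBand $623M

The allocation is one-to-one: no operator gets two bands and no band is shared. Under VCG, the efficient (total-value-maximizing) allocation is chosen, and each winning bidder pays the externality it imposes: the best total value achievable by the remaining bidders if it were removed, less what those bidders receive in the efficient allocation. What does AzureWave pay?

AzureWave pays $13M.

Efficient allocation: TerraLink→Band B ($660M), VistaNet→Band D ($932M), AzureWave→Band G ($537M), ClearBand→Band F ($906M); total welfare W = $3035M.
AzureWave receives Band G at value $537M, so the others get W − 537 = $2498M.
Without AzureWave: best allocation of the remaining 3 bidders over all 4 bands is TerraLink→Band B ($660M), VistaNet→Band F ($956M), ClearBand→Band G ($895M), total $2511M.
VCG payment = (others' best without AzureWave) − (others' welfare with AzureWave) = 2511 − 2498 = $13M.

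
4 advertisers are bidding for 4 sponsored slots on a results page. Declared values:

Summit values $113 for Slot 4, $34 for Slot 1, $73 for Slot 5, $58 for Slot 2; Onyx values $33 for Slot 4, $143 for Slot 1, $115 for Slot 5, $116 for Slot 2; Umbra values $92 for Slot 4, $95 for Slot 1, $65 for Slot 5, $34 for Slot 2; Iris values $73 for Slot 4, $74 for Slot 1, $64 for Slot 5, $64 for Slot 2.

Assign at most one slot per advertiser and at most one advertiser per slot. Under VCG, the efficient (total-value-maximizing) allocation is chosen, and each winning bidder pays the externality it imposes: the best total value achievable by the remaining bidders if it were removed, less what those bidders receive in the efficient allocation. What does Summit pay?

Summit pays $24.

Efficient allocation: Summit→Slot 4 ($113), Onyx→Slot 2 ($116), Umbra→Slot 1 ($95), Iris→Slot 5 ($64); total welfare W = $388.
Summit receives Slot 4 at value $113, so the others get W − 113 = $275.
Without Summit: best allocation of the remaining 3 bidders over all 4 slots is Onyx→Slot 1 ($143), Umbra→Slot 4 ($92), Iris→Slot 5 ($64), total $299.
VCG payment = (others' best without Summit) − (others' welfare with Summit) = 299 − 275 = $24.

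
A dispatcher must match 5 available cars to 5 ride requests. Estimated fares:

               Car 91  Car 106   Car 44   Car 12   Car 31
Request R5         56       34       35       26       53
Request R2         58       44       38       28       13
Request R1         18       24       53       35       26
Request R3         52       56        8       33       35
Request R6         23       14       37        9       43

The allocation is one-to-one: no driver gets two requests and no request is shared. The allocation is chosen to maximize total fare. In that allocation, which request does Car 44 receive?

Car 44 receives Request R6.

This is a one-to-one assignment (maximum-weight bipartite matching).
Optimal: Car 91→Request R2 ($58), Car 106→Request R3 ($56), Car 44→Request R6 ($37), Car 12→Request R1 ($35), Car 31→Request R5 ($53) — total 58+56+37+35+53 = $239.
Max-entry greedy (repeatedly take the single best remaining cell) gives $229, worse by 10.
Next-best assignment: Car 91→Request R5, Car 106→Request R3, Car 44→Request R1, Car 12→Request R2, Car 31→Request R6 = $236.
Every other assignment is strictly worse.
Car 44's own top request is Request R1 ($53), but forcing Car 44→Request R1 and reassigning the rest optimally gives only $236 — worse by 3.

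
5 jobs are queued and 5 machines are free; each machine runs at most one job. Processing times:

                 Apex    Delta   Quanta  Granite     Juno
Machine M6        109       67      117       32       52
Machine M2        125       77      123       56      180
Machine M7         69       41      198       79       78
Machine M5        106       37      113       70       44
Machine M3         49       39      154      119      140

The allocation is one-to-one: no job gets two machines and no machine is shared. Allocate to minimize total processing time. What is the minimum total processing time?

Minimum total: 289 min

This is a one-to-one assignment (minimum-cost bipartite matching).
Optimal: Apex→Machine M3 (49 min), Delta→Machine M7 (41 min), Quanta→Machine M2 (123 min), Granite→Machine M6 (32 min), Juno→Machine M5 (44 min) — total 49+41+123+32+44 = 289 min.
Min-entry greedy (repeatedly take the single cheapest remaining cell) gives 319 min, worse by 30.
Swapping Quanta↔Delta (Quanta→Machine M7 198 min, Delta→Machine M2 77 min) adds 111.
Every other assignment is strictly worse.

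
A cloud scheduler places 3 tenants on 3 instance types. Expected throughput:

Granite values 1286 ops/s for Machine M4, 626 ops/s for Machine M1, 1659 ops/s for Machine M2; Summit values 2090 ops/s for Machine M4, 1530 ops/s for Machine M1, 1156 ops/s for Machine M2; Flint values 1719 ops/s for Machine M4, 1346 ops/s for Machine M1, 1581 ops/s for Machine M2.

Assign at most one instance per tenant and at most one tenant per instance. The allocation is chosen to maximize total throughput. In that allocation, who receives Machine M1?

Flint receives Machine M1.

Optimal: Granite→Machine M2 (1659 ops/s), Summit→Machine M4 (2090 ops/s), Flint→Machine M1 (1346 ops/s) — total 1659+2090+1346 = 5095 ops/s.
Checked against all permutations: 5095 ops/s is optimal.
Flint's own top instance is Machine M4 (1719 ops/s), but forcing Flint→Machine M4 and reassigning the rest optimally gives only 4908 ops/s — worse by 187.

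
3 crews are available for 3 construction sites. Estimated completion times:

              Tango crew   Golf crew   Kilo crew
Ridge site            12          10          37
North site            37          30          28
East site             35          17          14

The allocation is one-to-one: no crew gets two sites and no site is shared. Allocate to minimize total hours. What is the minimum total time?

Minimum total: 56 hours

Optimal: Tango crew→Ridge site (12 hours), Golf crew→North site (30 hours), Kilo crew→East site (14 hours) — total 12+30+14 = 56 hours.
Column-greedy (each site in turn goes to its cheapest remaining crew) gives 73 hours, worse by 17.
Next-best assignment: Tango crew→Ridge site, Golf crew→East site, Kilo crew→North site = 57 hours.
Swapping Tango crew↔Kilo crew (Tango crew→East site 35 hours, Kilo crew→Ridge site 37 hours) adds 46.
Every other assignment is strictly worse.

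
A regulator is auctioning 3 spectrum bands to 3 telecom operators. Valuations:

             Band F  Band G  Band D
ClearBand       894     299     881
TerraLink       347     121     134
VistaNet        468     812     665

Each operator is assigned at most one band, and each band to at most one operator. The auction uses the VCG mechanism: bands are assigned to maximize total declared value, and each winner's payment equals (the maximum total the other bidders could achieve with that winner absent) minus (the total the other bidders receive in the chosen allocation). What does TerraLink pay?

Efficient allocation: ClearBand→Band D ($881M), TerraLink→Band F ($347M), VistaNet→Band G ($812M); total welfare W = $2040M.
TerraLink receives Band F at value $347M, so the others get W − 347 = $1693M.
Without TerraLink: best allocation of the remaining 2 bidders over all 3 bands is ClearBand→Band F ($894M), VistaNet→Band G ($812M), total $1706M.
VCG payment = (others' best without TerraLink) − (others' welfare with TerraLink) = 1706 − 1693 = $13M.

TerraLink pays $13M.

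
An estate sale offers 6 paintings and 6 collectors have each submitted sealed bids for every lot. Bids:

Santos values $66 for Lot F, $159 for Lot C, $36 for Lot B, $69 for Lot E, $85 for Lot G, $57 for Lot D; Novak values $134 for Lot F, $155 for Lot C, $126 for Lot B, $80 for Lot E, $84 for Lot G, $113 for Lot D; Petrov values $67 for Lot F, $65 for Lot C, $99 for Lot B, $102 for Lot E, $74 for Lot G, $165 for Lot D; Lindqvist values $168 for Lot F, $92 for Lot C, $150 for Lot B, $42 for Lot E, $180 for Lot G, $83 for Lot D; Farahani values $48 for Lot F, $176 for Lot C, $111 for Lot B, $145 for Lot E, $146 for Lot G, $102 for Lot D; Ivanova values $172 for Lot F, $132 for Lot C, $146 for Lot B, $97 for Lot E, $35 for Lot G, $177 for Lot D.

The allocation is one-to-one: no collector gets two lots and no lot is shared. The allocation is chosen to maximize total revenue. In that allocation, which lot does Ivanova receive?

This is a one-to-one assignment (maximum-weight bipartite matching).
Optimal: Santos→Lot C ($159), Novak→Lot B ($126), Petrov→Lot D ($165), Lindqvist→Lot G ($180), Farahani→Lot E ($145), Ivanova→Lot F ($172) — total 159+126+165+180+145+172 = $947.
Row-greedy (each collector in turn takes its best remaining lot) gives $929, worse by 18.
Swapping Novak↔Ivanova (Novak→Lot F $134, Ivanova→Lot B $146) loses 18.
Ivanova's own top lot is Lot D ($177), but forcing Ivanova→Lot D and reassigning the rest optimally gives only $894 — worse by 53.

Ivanova receives Lot F.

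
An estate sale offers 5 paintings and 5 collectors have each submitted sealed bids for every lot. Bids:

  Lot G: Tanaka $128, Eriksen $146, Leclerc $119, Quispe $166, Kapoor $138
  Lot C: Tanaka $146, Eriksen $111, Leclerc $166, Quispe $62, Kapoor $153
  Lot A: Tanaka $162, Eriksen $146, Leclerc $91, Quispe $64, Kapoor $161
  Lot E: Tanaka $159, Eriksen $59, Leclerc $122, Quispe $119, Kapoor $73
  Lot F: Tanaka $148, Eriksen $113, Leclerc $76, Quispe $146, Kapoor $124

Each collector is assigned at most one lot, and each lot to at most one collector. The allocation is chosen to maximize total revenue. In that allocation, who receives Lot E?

Optimal: Tanaka→Lot E ($159), Eriksen→Lot G ($146), Leclerc→Lot C ($166), Quispe→Lot F ($146), Kapoor→Lot A ($161) — total 159+146+166+146+161 = $778.
Column-greedy (each lot in turn goes to its best remaining collector) gives $680, worse by 98.
Tanaka's own top lot is Lot A ($162), but forcing Tanaka→Lot A and reassigning the rest optimally gives only $729 — worse by 49.

Tanaka receives Lot E.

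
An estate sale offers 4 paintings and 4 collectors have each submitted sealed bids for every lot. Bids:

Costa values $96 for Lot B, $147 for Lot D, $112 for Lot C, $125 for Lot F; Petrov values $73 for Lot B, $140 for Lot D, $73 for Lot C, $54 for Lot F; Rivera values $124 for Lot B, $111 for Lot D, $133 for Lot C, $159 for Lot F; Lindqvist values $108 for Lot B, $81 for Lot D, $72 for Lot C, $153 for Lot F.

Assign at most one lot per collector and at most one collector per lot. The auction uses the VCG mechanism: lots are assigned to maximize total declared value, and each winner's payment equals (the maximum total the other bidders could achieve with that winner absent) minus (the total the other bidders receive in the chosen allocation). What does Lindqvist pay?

Lindqvist pays $35.

Efficient allocation: Costa→Lot C ($112), Petrov→Lot D ($140), Rivera→Lot B ($124), Lindqvist→Lot F ($153); total welfare W = $529.
Lindqvist receives Lot F at value $153, so the others get W − 153 = $376.
Without Lindqvist: best allocation of the remaining 3 bidders over all 4 lots is Costa→Lot C ($112), Petrov→Lot D ($140), Rivera→Lot F ($159), total $411.
VCG payment = (others' best without Lindqvist) − (others' welfare with Lindqvist) = 411 − 376 = $35.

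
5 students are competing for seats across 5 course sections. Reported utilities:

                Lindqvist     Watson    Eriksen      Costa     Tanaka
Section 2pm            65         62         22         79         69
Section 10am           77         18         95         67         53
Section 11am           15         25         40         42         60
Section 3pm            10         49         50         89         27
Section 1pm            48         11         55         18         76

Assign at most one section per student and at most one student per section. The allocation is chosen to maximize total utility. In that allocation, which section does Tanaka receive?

Optimal: Lindqvist→Section 1pm (48 points), Watson→Section 2pm (62 points), Eriksen→Section 10am (95 points), Costa→Section 3pm (89 points), Tanaka→Section 11am (60 points) — total 48+62+95+89+60 = 354 points.
Column-greedy (each section in turn goes to its best remaining student) gives 331 points, worse by 23.
Next-best assignment: Lindqvist→Section 2pm, Watson→Section 11am, Eriksen→Section 10am, Costa→Section 3pm, Tanaka→Section 1pm = 350 points.
Swapping Watson↔Costa (Watson→Section 3pm 49 points, Costa→Section 2pm 79 points) loses 23.
Tanaka's own top section is Section 1pm (76 points), but forcing Tanaka→Section 1pm and reassigning the rest optimally gives only 350 points — worse by 4.

Tanaka receives Section 11am.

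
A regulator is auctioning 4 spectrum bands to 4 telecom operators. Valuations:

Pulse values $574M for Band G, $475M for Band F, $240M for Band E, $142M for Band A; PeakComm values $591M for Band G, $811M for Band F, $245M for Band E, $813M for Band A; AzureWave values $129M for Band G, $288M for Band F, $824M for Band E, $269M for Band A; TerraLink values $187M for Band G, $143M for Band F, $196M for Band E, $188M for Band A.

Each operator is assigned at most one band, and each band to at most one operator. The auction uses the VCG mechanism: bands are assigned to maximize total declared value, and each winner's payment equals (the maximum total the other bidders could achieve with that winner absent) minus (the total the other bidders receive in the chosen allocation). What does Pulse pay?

Efficient allocation: Pulse→Band G ($574M), PeakComm→Band F ($811M), AzureWave→Band E ($824M), TerraLink→Band A ($188M); total welfare W = $2397M.
Pulse receives Band G at value $574M, so the others get W − 574 = $1823M.
Without Pulse: best allocation of the remaining 3 bidders over all 4 bands is PeakComm→Band A ($813M), AzureWave→Band E ($824M), TerraLink→Band G ($187M), total $1824M.
VCG payment = (others' best without Pulse) − (others' welfare with Pulse) = 1824 − 1823 = $1M.

Pulse pays $1M.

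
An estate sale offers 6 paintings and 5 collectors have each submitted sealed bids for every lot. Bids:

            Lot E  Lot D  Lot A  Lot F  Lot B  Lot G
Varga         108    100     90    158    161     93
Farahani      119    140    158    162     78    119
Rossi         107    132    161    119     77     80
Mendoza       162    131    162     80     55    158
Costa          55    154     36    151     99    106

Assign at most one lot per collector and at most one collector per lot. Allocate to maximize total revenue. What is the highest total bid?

Max total: $800

Optimal: Varga→Lot B ($161), Farahani→Lot F ($162), Rossi→Lot A ($161), Mendoza→Lot E ($162), Costa→Lot D ($154) — total 161+162+161+162+154 = $800.
Checked against all permutations: $800 is optimal.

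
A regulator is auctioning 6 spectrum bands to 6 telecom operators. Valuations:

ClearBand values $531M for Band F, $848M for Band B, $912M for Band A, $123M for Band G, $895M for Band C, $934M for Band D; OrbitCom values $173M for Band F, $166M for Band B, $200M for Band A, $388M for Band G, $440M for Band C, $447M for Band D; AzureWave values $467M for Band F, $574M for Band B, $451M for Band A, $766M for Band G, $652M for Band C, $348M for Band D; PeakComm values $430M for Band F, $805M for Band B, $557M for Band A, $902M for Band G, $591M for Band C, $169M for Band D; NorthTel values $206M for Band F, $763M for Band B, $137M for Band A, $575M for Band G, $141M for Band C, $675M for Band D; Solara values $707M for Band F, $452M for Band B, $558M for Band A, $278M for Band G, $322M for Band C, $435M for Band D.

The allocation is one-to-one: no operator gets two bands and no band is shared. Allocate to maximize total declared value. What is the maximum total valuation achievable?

Max total: $4383M

Optimal: ClearBand→Band A ($912M), OrbitCom→Band D ($447M), AzureWave→Band C ($652M), PeakComm→Band G ($902M), NorthTel→Band B ($763M), Solara→Band F ($707M) — total 912+447+652+902+763+707 = $4383M.
Max-entry greedy (repeatedly take the single best remaining cell) gives $4158M, worse by 225.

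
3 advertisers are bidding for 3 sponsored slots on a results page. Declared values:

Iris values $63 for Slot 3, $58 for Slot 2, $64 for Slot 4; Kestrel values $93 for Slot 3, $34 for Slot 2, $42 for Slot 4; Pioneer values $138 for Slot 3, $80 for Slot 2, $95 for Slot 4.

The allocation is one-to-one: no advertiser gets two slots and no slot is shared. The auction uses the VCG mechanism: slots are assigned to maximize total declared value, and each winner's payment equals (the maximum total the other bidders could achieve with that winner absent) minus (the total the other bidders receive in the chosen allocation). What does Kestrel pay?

Efficient allocation: Iris→Slot 2 ($58), Kestrel→Slot 3 ($93), Pioneer→Slot 4 ($95); total welfare W = $246.
Kestrel receives Slot 3 at value $93, so the others get W − 93 = $153.
Without Kestrel: best allocation of the remaining 2 bidders over all 3 slots is Iris→Slot 4 ($64), Pioneer→Slot 3 ($138), total $202.
VCG payment = (others' best without Kestrel) − (others' welfare with Kestrel) = 202 − 153 = $49.

Kestrel pays $49.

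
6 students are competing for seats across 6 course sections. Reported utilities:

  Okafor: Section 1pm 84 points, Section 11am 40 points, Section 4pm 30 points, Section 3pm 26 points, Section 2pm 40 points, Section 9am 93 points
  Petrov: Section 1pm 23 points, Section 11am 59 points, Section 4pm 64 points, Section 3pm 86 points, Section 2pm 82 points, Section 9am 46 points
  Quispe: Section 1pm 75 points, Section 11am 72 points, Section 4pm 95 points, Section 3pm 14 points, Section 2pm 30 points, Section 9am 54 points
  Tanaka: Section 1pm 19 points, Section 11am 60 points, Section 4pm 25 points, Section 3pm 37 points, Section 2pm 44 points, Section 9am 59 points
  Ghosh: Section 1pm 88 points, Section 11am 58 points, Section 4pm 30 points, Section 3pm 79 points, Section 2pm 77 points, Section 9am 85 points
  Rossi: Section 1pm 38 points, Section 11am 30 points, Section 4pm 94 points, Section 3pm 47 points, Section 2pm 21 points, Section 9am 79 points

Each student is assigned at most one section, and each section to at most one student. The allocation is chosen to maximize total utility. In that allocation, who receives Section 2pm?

Ghosh receives Section 2pm.

Optimal: Okafor→Section 9am (93 points), Petrov→Section 3pm (86 points), Quispe→Section 1pm (75 points), Tanaka→Section 11am (60 points), Ghosh→Section 2pm (77 points), Rossi→Section 4pm (94 points) — total 93+86+75+60+77+94 = 485 points.
Max-entry greedy (repeatedly take the single best remaining cell) gives 443 points, worse by 42.
Swapping Okafor↔Petrov (Okafor→Section 3pm 26 points, Petrov→Section 9am 46 points) loses 107.
Checked against all permutations: 485 points is optimal.
Ghosh's own top section is Section 1pm (88 points), but forcing Ghosh→Section 1pm and reassigning the rest optimally gives only 477 points — worse by 8.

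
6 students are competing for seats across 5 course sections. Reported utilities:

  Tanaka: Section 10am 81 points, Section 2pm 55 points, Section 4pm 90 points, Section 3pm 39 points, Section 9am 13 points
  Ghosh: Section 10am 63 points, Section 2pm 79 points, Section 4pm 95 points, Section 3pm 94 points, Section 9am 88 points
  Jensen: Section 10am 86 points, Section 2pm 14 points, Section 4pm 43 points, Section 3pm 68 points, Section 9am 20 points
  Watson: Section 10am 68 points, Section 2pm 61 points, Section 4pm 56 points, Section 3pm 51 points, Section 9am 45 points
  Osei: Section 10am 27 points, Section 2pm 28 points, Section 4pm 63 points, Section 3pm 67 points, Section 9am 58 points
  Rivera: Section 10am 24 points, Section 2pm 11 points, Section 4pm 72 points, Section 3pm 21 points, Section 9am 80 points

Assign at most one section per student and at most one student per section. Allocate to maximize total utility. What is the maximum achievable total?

Maximum total: 411 points

This is a one-to-one assignment (maximum-weight bipartite matching).
Optimal: Jensen→Section 10am (86 points), Watson→Section 2pm (61 points), Tanaka→Section 4pm (90 points), Ghosh→Section 3pm (94 points), Rivera→Section 9am (80 points) — total 86+61+90+94+80 = 411 points.
Row-greedy (each student in turn takes its best remaining section) gives 389 points, worse by 22.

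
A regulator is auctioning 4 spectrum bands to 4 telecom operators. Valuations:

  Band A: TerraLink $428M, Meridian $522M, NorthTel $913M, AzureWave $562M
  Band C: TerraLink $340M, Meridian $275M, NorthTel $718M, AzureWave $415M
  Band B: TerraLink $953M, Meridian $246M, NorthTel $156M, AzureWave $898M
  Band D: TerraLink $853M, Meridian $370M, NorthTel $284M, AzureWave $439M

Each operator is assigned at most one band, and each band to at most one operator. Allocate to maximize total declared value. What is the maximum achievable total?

Maximum total: $2991M

Optimal: TerraLink→Band D ($853M), Meridian→Band A ($522M), NorthTel→Band C ($718M), AzureWave→Band B ($898M) — total 853+522+718+898 = $2991M.
Row-greedy (each operator in turn takes its best remaining band) gives $2632M, worse by 359.
Swapping NorthTel↔TerraLink (NorthTel→Band D $284M, TerraLink→Band C $340M) loses 947.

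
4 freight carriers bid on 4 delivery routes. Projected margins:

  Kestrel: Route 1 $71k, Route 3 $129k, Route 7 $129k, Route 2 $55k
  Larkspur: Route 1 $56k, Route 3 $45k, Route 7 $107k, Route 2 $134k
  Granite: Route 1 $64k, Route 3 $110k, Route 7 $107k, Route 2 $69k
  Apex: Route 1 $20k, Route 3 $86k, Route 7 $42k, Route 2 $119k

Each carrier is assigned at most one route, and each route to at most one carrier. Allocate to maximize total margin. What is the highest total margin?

Optimal: Kestrel→Route 3 ($129k), Larkspur→Route 7 ($107k), Granite→Route 1 ($64k), Apex→Route 2 ($119k) — total 129+107+64+119 = $419k.
Max-entry greedy (repeatedly take the single best remaining cell) gives $390k, worse by 29.
Every other assignment is strictly worse.

Max total: $419k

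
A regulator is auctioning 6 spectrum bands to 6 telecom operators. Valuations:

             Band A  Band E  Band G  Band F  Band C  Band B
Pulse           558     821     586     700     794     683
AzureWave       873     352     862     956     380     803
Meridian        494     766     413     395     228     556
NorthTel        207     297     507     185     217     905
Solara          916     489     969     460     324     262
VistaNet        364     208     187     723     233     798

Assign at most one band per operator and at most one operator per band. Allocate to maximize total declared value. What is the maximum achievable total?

Max total: $5030M

Optimal: Pulse→Band C ($794M), AzureWave→Band A ($873M), Meridian→Band E ($766M), NorthTel→Band B ($905M), Solara→Band G ($969M), VistaNet→Band F ($723M) — total 794+873+766+905+969+723 = $5030M.
Column-greedy (each band in turn goes to its best remaining operator) gives $4455M, worse by 575.
Next-best assignment: Pulse→Band C, AzureWave→Band G, Meridian→Band E, NorthTel→Band B, Solara→Band A, VistaNet→Band F = $4966M.
Swapping Solara↔Pulse (Solara→Band C $324M, Pulse→Band G $586M) loses 853.
Every other assignment is strictly worse.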